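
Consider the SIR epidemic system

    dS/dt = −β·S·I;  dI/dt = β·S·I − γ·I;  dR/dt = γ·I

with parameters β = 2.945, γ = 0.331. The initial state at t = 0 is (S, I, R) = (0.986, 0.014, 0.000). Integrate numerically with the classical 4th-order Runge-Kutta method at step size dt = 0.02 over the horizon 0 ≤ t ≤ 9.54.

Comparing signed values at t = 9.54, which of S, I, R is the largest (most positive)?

t=0.000: state=(0.986, 0.014, 0.000)
step 1 (dt=0.02): k1=(-0.041, 0.036, 0.005), k2=(-0.042, 0.037, 0.005), k3=(-0.042, 0.037, 0.005), k4=(-0.043, 0.038, 0.005); state += dt/6·(k1+2k2+2k3+k4)
t=0.020: state=(0.985, 0.015, 0.000)
t=0.040: state=(0.984, 0.016, 0.000)
t=0.060: state=(0.983, 0.016, 0.000)
continuing one RK4 step at a time; state shown every 25 steps (Δt=0.5):
t=0.500: state=(0.946, 0.049, 0.005)
t=1.000: state=(0.823, 0.157, 0.020)
t=1.500: state=(0.563, 0.374, 0.063)
t=2.000: state=(0.275, 0.582, 0.144)
t=2.500: state=(0.110, 0.643, 0.247)
t=3.000: state=(0.043, 0.606, 0.351)
t=3.500: state=(0.019, 0.536, 0.446)
t=4.000: state=(0.009, 0.463, 0.528)
t=4.500: state=(0.005, 0.396, 0.599)
t=5.000: state=(0.003, 0.337, 0.660)
t=5.500: state=(0.002, 0.287, 0.711)
t=6.000: state=(0.001, 0.244, 0.755)
t=6.500: state=(0.001, 0.207, 0.792)
t=7.000: state=(0.001, 0.175, 0.824)
t=7.500: state=(0.001, 0.149, 0.851)
t=8.000: state=(0.000, 0.126, 0.873)
t=8.500: state=(0.000, 0.107, 0.893)
t=9.000: state=(0.000, 0.091, 0.909)
t=9.500: state=(0.000, 0.077, 0.923)
t=9.540: state=(0.000, 0.076, 0.924)
compare at T: S=0.000, I=0.076, R=0.924

largest component: R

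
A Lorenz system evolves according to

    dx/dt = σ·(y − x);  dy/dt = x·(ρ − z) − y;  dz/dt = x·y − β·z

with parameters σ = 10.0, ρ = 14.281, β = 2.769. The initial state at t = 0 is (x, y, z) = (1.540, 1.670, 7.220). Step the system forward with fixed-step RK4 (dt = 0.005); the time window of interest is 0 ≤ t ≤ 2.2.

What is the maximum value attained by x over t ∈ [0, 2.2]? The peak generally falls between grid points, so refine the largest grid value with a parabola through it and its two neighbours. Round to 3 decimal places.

max x = 9.918

t=0.000: state=(1.540, 1.670, 7.220)
step 1 (dt=0.005): k1=(1.300, 9.204, -17.420), k2=(1.498, 9.271, -17.259), k3=(1.494, 9.274, -17.259), k4=(1.689, 9.344, -17.097); state += dt/6·(k1+2k2+2k3+k4)
t=0.005: state=(1.547, 1.716, 7.134)
t=0.010: state=(1.557, 1.763, 7.049)
t=0.015: state=(1.568, 1.811, 6.966)
continuing one RK4 step at a time; state shown every 20 steps (Δt=0.1):
t=0.100: state=(2.012, 2.803, 5.814)
t=0.200: state=(3.149, 4.670, 5.246)
t=0.300: state=(5.134, 7.596, 6.214)
t=0.400: state=(7.907, 10.740, 10.115)
t=0.500: state=(9.878, 10.432, 16.476)
t=0.600: state=(8.571, 5.719, 19.251)
t=0.700: state=(5.394, 2.446, 16.925)
t=0.800: state=(3.205, 1.796, 13.548)
t=0.900: state=(2.427, 2.183, 10.729)
t=1.000: state=(2.570, 3.059, 8.690)
t=1.100: state=(3.379, 4.516, 7.563)
t=1.200: state=(4.867, 6.705, 7.763)
t=1.300: state=(6.951, 9.142, 10.073)
t=1.400: state=(8.738, 9.781, 14.438)
t=1.500: state=(8.547, 7.127, 17.598)
t=1.600: state=(6.452, 4.089, 16.948)
t=1.700: state=(4.440, 2.930, 14.416)
t=1.800: state=(3.492, 3.065, 11.915)
t=1.900: state=(3.490, 3.873, 10.062)
t=2.000: state=(4.205, 5.237, 9.147)
t=2.100: state=(5.513, 7.056, 9.562)
t=2.200: state=(7.117, 8.635, 11.683)
largest grid value and its neighbours: x(0.510)=9.91399, x(0.515)=9.91763, x(0.520)=9.91140
parabola through these three points peaks at t≈0.514 with x≈9.91771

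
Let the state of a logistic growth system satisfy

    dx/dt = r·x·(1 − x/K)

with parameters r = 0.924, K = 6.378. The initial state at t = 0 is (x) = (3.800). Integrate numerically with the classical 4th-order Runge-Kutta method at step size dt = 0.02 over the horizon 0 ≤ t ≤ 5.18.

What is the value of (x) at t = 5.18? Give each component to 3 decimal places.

(x) = (6.342)

t=0.000: state=(3.800)
step 1 (dt=0.02): k1=(1.419), k2=(1.417), k3=(1.417), k4=(1.414); state += dt/6·(k1+2k2+2k3+k4)
t=0.020: state=(3.828)
t=0.040: state=(3.857)
t=0.060: state=(3.885)
continuing one RK4 step at a time; state shown every 10 steps (Δt=0.2):
t=0.200: state=(4.078)
t=0.400: state=(4.342)
t=0.600: state=(4.589)
t=0.800: state=(4.817)
t=1.000: state=(5.025)
t=1.200: state=(5.211)
t=1.400: state=(5.377)
t=1.600: state=(5.524)
t=1.800: state=(5.651)
t=2.000: state=(5.762)
t=2.200: state=(5.858)
t=2.400: state=(5.939)
t=2.600: state=(6.009)
t=2.800: state=(6.068)
t=3.000: state=(6.118)
t=3.200: state=(6.161)
t=3.400: state=(6.196)
t=3.600: state=(6.226)
t=3.800: state=(6.251)
t=4.000: state=(6.272)
t=4.200: state=(6.290)
t=4.400: state=(6.305)
t=4.600: state=(6.317)
t=4.800: state=(6.327)
t=5.000: state=(6.336)
t=5.180: state=(6.342)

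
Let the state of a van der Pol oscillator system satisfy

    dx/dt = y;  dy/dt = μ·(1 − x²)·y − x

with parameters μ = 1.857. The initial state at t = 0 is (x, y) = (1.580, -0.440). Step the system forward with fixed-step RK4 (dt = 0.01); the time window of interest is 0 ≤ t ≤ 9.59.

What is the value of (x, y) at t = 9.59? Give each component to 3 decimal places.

t=0.000: state=(1.580, -0.440)
step 1 (dt=0.01): k1=(-0.440, -0.357), k2=(-0.442, -0.356), k3=(-0.442, -0.356), k4=(-0.444, -0.354); state += dt/6·(k1+2k2+2k3+k4)
t=0.010: state=(1.576, -0.444)
t=0.020: state=(1.571, -0.447)
t=0.030: state=(1.567, -0.451)
continuing one RK4 step at a time; state shown every 50 steps (Δt=0.5):
t=0.500: state=(1.316, -0.627)
t=1.000: state=(0.924, -1.000)
t=1.500: state=(0.188, -2.185)
t=2.000: state=(-1.381, -3.195)
t=2.500: state=(-2.018, -0.001)
t=3.000: state=(-1.898, 0.350)
t=3.500: state=(-1.701, 0.434)
t=4.000: state=(-1.458, 0.549)
t=4.500: state=(-1.132, 0.787)
t=5.000: state=(-0.605, 1.453)
t=5.500: state=(0.560, 3.424)
t=6.000: state=(1.931, 0.940)
t=6.500: state=(1.973, -0.279)
t=7.000: state=(1.798, -0.396)
t=7.500: state=(1.579, -0.487)
t=8.000: state=(1.300, -0.650)
t=8.500: state=(0.893, -1.043)
t=9.000: state=(0.116, -2.324)
t=9.500: state=(-1.481, -2.958)
t=9.590: state=(-1.712, -2.148)

(x, y) = (-1.712, -2.148)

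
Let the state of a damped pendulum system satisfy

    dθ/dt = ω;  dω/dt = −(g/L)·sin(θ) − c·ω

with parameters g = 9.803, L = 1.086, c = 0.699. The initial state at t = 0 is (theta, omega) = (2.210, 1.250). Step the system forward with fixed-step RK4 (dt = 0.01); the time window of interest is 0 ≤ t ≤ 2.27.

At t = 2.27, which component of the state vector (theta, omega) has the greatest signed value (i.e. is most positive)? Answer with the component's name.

t=0.000: state=(2.210, 1.250)
step 1 (dt=0.01): k1=(1.250, -8.118), k2=(1.209, -8.056), k3=(1.210, -8.057), k4=(1.169, -7.996); state += dt/6·(k1+2k2+2k3+k4)
t=0.010: state=(2.222, 1.169)
t=0.020: state=(2.233, 1.090)
t=0.030: state=(2.244, 1.012)
continuing one RK4 step at a time; state shown every 10 steps (Δt=0.1):
t=0.100: state=(2.296, 0.493)
t=0.200: state=(2.311, -0.185)
t=0.300: state=(2.260, -0.828)
t=0.400: state=(2.146, -1.472)
t=0.500: state=(1.965, -2.142)
t=0.600: state=(1.716, -2.834)
t=0.700: state=(1.399, -3.511)
t=0.800: state=(1.018, -4.085)
t=0.900: state=(0.589, -4.432)
t=1.000: state=(0.143, -4.440)
t=1.100: state=(-0.286, -4.074)
t=1.200: state=(-0.662, -3.397)
t=1.300: state=(-0.959, -2.533)
t=1.400: state=(-1.166, -1.598)
t=1.500: state=(-1.279, -0.669)
t=1.600: state=(-1.301, 0.216)
t=1.700: state=(-1.238, 1.036)
t=1.800: state=(-1.097, 1.769)
t=1.900: state=(-0.888, 2.380)
t=2.000: state=(-0.627, 2.818)
t=2.100: state=(-0.332, 3.028)
t=2.200: state=(-0.030, 2.979)
t=2.270: state=(0.173, 2.791)
compare at T: theta=0.173, omega=2.791

largest component: omega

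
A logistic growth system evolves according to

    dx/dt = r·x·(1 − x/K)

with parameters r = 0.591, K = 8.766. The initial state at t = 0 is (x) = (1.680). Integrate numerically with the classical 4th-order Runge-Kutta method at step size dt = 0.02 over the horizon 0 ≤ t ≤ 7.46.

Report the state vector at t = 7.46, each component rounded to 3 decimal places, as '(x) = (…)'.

t=0.000: state=(1.680)
step 1 (dt=0.02): k1=(0.803), k2=(0.806), k3=(0.806), k4=(0.808); state += dt/6·(k1+2k2+2k3+k4)
t=0.020: state=(1.696)
t=0.040: state=(1.712)
t=0.060: state=(1.729)
continuing one RK4 step at a time; state shown every 25 steps (Δt=0.5):
t=0.500: state=(2.118)
t=1.000: state=(2.628)
t=1.500: state=(3.201)
t=2.000: state=(3.822)
t=2.500: state=(4.467)
t=3.000: state=(5.108)
t=3.500: state=(5.718)
t=4.000: state=(6.276)
t=4.500: state=(6.768)
t=5.000: state=(7.187)
t=5.500: state=(7.534)
t=6.000: state=(7.815)
t=6.500: state=(8.038)
t=7.000: state=(8.213)
t=7.460: state=(8.338)

(x) = (8.338)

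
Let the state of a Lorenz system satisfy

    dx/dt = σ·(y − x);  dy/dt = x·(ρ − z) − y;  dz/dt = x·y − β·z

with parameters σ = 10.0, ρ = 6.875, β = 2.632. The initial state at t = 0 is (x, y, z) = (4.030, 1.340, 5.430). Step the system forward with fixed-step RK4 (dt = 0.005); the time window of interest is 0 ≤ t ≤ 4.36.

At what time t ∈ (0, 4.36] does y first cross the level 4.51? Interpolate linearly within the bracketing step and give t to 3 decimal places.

t = 0.585

t=0.000: state=(4.030, 1.340, 5.430)
step 1 (dt=0.005): k1=(-26.900, 4.483, -8.892), k2=(-26.115, 4.463, -8.879), k3=(-26.136, 4.466, -8.876), k4=(-25.370, 4.445, -8.863); state += dt/6·(k1+2k2+2k3+k4)
t=0.005: state=(3.899, 1.362, 5.386)
t=0.010: state=(3.776, 1.384, 5.341)
t=0.015: state=(3.660, 1.406, 5.297)
continuing one RK4 step at a time; state shown every 40 steps (Δt=0.2):
t=0.200: state=(2.169, 2.157, 3.917)
t=0.400: state=(2.730, 3.219, 3.326)
t=0.585: state=(3.841, 4.508, 3.953)
next step: t=0.590: state=(3.875, 4.542, 3.988) — y has crossed 4.51
linear interpolation between t=0.585 (4.50813) and t=0.590 (4.54153) → t≈0.585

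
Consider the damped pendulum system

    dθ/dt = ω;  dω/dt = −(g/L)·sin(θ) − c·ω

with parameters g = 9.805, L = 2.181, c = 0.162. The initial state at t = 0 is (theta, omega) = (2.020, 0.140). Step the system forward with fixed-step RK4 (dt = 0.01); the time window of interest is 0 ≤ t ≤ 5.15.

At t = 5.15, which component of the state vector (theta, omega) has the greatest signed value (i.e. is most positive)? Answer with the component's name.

t=0.000: state=(2.020, 0.140)
step 1 (dt=0.01): k1=(0.140, -4.072), k2=(0.120, -4.068), k3=(0.120, -4.068), k4=(0.099, -4.063); state += dt/6·(k1+2k2+2k3+k4)
t=0.010: state=(2.021, 0.099)
t=0.020: state=(2.022, 0.059)
t=0.030: state=(2.022, 0.018)
continuing one RK4 step at a time; state shown every 20 steps (Δt=0.2):
t=0.200: state=(1.967, -0.666)
t=0.400: state=(1.752, -1.488)
t=0.600: state=(1.371, -2.320)
t=0.800: state=(0.832, -3.030)
t=1.000: state=(0.185, -3.359)
t=1.200: state=(-0.473, -3.122)
t=1.400: state=(-1.033, -2.417)
t=1.600: state=(-1.426, -1.507)
t=1.800: state=(-1.634, -0.576)
t=2.000: state=(-1.659, 0.323)
t=2.200: state=(-1.507, 1.196)
t=2.400: state=(-1.184, 2.019)
t=2.600: state=(-0.710, 2.671)
t=2.800: state=(-0.140, 2.949)
t=3.000: state=(0.435, 2.722)
t=3.200: state=(0.920, 2.078)
t=3.400: state=(1.252, 1.226)
t=3.600: state=(1.408, 0.326)
t=3.800: state=(1.384, -0.558)
t=4.000: state=(1.188, -1.391)
t=4.200: state=(0.836, -2.098)
t=4.400: state=(0.367, -2.531)
t=4.600: state=(-0.149, -2.545)
t=4.800: state=(-0.622, -2.127)
t=5.000: state=(-0.980, -1.420)
t=5.150: state=(-1.147, -0.801)
compare at T: theta=-1.147, omega=-0.801

largest component: omega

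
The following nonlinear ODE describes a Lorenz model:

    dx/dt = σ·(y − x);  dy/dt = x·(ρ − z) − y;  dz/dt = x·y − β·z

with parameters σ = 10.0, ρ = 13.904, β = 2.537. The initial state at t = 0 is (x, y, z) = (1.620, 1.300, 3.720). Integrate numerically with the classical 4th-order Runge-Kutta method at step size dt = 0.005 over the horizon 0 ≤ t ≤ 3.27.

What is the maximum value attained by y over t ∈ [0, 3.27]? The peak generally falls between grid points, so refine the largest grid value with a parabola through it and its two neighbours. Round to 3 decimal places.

max y = 11.968

t=0.000: state=(1.620, 1.300, 3.720)
step 1 (dt=0.005): k1=(-3.200, 15.198, -7.332), k2=(-2.740, 15.108, -7.234), k3=(-2.754, 15.120, -7.234), k4=(-2.306, 15.040, -7.136); state += dt/6·(k1+2k2+2k3+k4)
t=0.005: state=(1.606, 1.376, 3.684)
t=0.010: state=(1.597, 1.450, 3.649)
t=0.015: state=(1.592, 1.525, 3.614)
continuing one RK4 step at a time; state shown every 40 steps (Δt=0.2):
t=0.200: state=(3.356, 5.241, 3.440)
t=0.400: state=(9.001, 11.888, 11.432)
t=0.600: state=(7.401, 3.437, 19.476)
t=0.800: state=(1.866, 0.725, 12.642)
t=1.000: state=(1.274, 1.517, 7.833)
t=1.200: state=(2.581, 3.737, 5.481)
t=1.400: state=(6.408, 9.017, 7.975)
t=1.600: state=(9.159, 7.840, 17.991)
t=1.800: state=(4.011, 1.906, 15.141)
t=2.000: state=(2.224, 2.244, 9.905)
t=2.200: state=(3.401, 4.555, 7.393)
t=2.400: state=(6.809, 8.799, 10.113)
t=2.600: state=(8.114, 6.763, 17.042)
t=2.800: state=(4.258, 2.787, 14.314)
t=3.000: state=(3.167, 3.391, 10.157)
t=3.200: state=(4.741, 6.038, 8.989)
t=3.270: state=(5.736, 7.246, 9.772)
largest grid value and its neighbours: y(0.410)=11.95854, y(0.415)=11.96791, y(0.420)=11.95913
parabola through these three points peaks at t≈0.415 with y≈11.96791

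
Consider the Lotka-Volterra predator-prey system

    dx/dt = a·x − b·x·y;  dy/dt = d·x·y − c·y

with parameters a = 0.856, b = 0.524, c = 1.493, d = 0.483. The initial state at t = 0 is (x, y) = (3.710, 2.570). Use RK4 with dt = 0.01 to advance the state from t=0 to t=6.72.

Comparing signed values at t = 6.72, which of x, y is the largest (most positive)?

largest component: y

t=0.000: state=(3.710, 2.570)
step 1 (dt=0.01): k1=(-1.820, 0.768), k2=(-1.823, 0.758), k3=(-1.823, 0.758), k4=(-1.826, 0.748); state += dt/6·(k1+2k2+2k3+k4)
t=0.010: state=(3.692, 2.578)
t=0.020: state=(3.673, 2.585)
t=0.030: state=(3.655, 2.592)
continuing one RK4 step at a time; state shown every 25 steps (Δt=0.25):
t=0.250: state=(3.250, 2.693)
t=0.500: state=(2.828, 2.675)
t=0.750: state=(2.487, 2.536)
t=1.000: state=(2.240, 2.321)
t=1.250: state=(2.080, 2.072)
t=1.500: state=(1.997, 1.824)
t=1.750: state=(1.978, 1.595)
t=2.000: state=(2.014, 1.397)
t=2.250: state=(2.101, 1.232)
t=2.500: state=(2.234, 1.102)
t=2.750: state=(2.412, 1.004)
t=3.000: state=(2.632, 0.937)
t=3.250: state=(2.891, 0.900)
t=3.500: state=(3.185, 0.894)
t=3.750: state=(3.504, 0.921)
t=4.000: state=(3.832, 0.988)
t=4.250: state=(4.142, 1.101)
t=4.500: state=(4.395, 1.270)
t=4.750: state=(4.543, 1.502)
t=5.000: state=(4.537, 1.793)
t=5.250: state=(4.351, 2.115)
t=5.500: state=(4.004, 2.414)
t=5.750: state=(3.560, 2.626)
t=6.000: state=(3.106, 2.703)
t=6.250: state=(2.707, 2.641)
t=6.500: state=(2.396, 2.472)
t=6.720: state=(2.200, 2.271)
compare at T: x=2.200, y=2.271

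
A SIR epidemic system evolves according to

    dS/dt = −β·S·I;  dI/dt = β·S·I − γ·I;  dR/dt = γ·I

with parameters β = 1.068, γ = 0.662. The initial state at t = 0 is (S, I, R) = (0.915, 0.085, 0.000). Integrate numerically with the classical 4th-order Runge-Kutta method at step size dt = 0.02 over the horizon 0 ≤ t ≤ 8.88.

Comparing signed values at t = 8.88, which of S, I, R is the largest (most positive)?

largest component: R

t=0.000: state=(0.915, 0.085, 0.000)
step 1 (dt=0.02): k1=(-0.083, 0.027, 0.056), k2=(-0.083, 0.027, 0.056), k3=(-0.083, 0.027, 0.056), k4=(-0.083, 0.027, 0.057); state += dt/6·(k1+2k2+2k3+k4)
t=0.020: state=(0.913, 0.086, 0.001)
t=0.040: state=(0.912, 0.086, 0.002)
t=0.060: state=(0.910, 0.087, 0.003)
continuing one RK4 step at a time; state shown every 25 steps (Δt=0.5):
t=0.500: state=(0.871, 0.098, 0.030)
t=1.000: state=(0.824, 0.111, 0.065)
t=1.500: state=(0.774, 0.122, 0.104)
t=2.000: state=(0.723, 0.131, 0.146)
t=2.500: state=(0.673, 0.137, 0.190)
t=3.000: state=(0.626, 0.139, 0.236)
t=3.500: state=(0.581, 0.137, 0.282)
t=4.000: state=(0.540, 0.133, 0.326)
t=4.500: state=(0.504, 0.126, 0.369)
t=5.000: state=(0.472, 0.118, 0.410)
t=5.500: state=(0.445, 0.108, 0.447)
t=6.000: state=(0.421, 0.098, 0.481)
t=6.500: state=(0.401, 0.087, 0.512)
t=7.000: state=(0.383, 0.077, 0.539)
t=7.500: state=(0.369, 0.068, 0.563)
t=8.000: state=(0.356, 0.059, 0.584)
t=8.500: state=(0.346, 0.051, 0.603)
t=8.880: state=(0.339, 0.046, 0.615)
compare at T: S=0.339, I=0.046, R=0.615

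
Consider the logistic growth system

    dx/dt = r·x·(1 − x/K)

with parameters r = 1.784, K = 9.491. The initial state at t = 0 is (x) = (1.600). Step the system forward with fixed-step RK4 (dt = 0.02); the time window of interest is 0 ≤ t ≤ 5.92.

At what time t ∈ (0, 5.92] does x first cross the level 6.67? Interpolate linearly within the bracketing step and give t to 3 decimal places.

t=0.000: state=(1.600)
step 1 (dt=0.02): k1=(2.373), k2=(2.401), k3=(2.401), k4=(2.430); state += dt/6·(k1+2k2+2k3+k4)
t=0.020: state=(1.648)
t=0.040: state=(1.697)
t=0.060: state=(1.747)
continuing one RK4 step at a time; state shown every 10 steps (Δt=0.2):
t=0.200: state=(2.132)
t=0.400: state=(2.778)
t=0.600: state=(3.527)
t=0.800: state=(4.347)
t=1.000: state=(5.191)
t=1.200: state=(6.008)
t=1.360: state=(6.610)
next step: t=1.380: state=(6.681) — x has crossed 6.67
linear interpolation between t=1.360 (6.61015) and t=1.380 (6.68123) → t≈1.377

t = 1.377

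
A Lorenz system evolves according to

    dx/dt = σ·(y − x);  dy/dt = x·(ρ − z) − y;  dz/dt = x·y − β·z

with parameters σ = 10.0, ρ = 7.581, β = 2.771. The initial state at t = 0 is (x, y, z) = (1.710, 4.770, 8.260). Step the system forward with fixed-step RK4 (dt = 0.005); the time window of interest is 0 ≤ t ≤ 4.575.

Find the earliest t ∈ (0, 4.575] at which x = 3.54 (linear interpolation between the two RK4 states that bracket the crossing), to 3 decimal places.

t = 0.111

t=0.000: state=(1.710, 4.770, 8.260)
step 1 (dt=0.005): k1=(30.600, -5.931, -14.732), k2=(29.687, -5.902, -14.291), k3=(29.710, -5.903, -14.305), k4=(28.819, -5.870, -13.880); state += dt/6·(k1+2k2+2k3+k4)
t=0.005: state=(1.859, 4.740, 8.188)
t=0.010: state=(1.998, 4.711, 8.121)
t=0.015: state=(2.130, 4.683, 8.058)
t=0.110: state=(3.532, 4.256, 7.302)
next step: t=0.115: state=(3.567, 4.240, 7.277) — x has crossed 3.54
linear interpolation between t=0.110 (3.53211) and t=0.115 (3.56700) → t≈0.111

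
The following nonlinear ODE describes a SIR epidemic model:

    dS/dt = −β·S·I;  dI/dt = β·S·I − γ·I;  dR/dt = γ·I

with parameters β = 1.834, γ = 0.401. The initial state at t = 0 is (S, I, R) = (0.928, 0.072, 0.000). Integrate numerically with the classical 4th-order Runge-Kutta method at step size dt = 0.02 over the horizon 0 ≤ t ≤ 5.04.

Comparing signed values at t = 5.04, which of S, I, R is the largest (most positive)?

largest component: R

t=0.000: state=(0.928, 0.072, 0.000)
step 1 (dt=0.02): k1=(-0.123, 0.094, 0.029), k2=(-0.124, 0.095, 0.029), k3=(-0.124, 0.095, 0.029), k4=(-0.125, 0.096, 0.030); state += dt/6·(k1+2k2+2k3+k4)
t=0.020: state=(0.926, 0.074, 0.001)
t=0.040: state=(0.923, 0.076, 0.001)
t=0.060: state=(0.920, 0.078, 0.002)
continuing one RK4 step at a time; state shown every 10 steps (Δt=0.2):
t=0.200: state=(0.900, 0.093, 0.007)
t=0.400: state=(0.866, 0.119, 0.015)
t=0.600: state=(0.825, 0.149, 0.026)
t=0.800: state=(0.776, 0.185, 0.039)
t=1.000: state=(0.720, 0.225, 0.056)
t=1.200: state=(0.658, 0.267, 0.075)
t=1.400: state=(0.592, 0.310, 0.098)
t=1.600: state=(0.524, 0.351, 0.125)
t=1.800: state=(0.458, 0.388, 0.155)
t=2.000: state=(0.395, 0.418, 0.187)
t=2.200: state=(0.337, 0.441, 0.221)
t=2.400: state=(0.286, 0.457, 0.257)
t=2.600: state=(0.241, 0.464, 0.294)
t=2.800: state=(0.204, 0.465, 0.332)
t=3.000: state=(0.172, 0.459, 0.369)
t=3.200: state=(0.145, 0.449, 0.405)
t=3.400: state=(0.124, 0.436, 0.441)
t=3.600: state=(0.106, 0.419, 0.475)
t=3.800: state=(0.091, 0.401, 0.508)
t=4.000: state=(0.079, 0.382, 0.539)
t=4.200: state=(0.069, 0.362, 0.569)
t=4.400: state=(0.060, 0.342, 0.597)
t=4.600: state=(0.053, 0.322, 0.624)
t=4.800: state=(0.048, 0.303, 0.649)
t=5.000: state=(0.043, 0.284, 0.673)
t=5.040: state=(0.042, 0.281, 0.677)
compare at T: S=0.042, I=0.281, R=0.677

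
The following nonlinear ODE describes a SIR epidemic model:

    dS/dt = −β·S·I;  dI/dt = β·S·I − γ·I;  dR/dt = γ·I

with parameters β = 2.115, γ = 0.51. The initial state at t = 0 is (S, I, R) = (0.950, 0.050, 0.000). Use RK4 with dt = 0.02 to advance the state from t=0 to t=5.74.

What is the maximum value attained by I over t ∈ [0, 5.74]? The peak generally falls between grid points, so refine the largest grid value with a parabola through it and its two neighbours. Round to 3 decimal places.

t=0.000: state=(0.950, 0.050, 0.000)
step 1 (dt=0.02): k1=(-0.100, 0.075, 0.026), k2=(-0.102, 0.076, 0.026), k3=(-0.102, 0.076, 0.026), k4=(-0.103, 0.077, 0.026); state += dt/6·(k1+2k2+2k3+k4)
t=0.020: state=(0.948, 0.052, 0.001)
t=0.040: state=(0.946, 0.053, 0.001)
t=0.060: state=(0.944, 0.055, 0.002)
continuing one RK4 step at a time; state shown every 10 steps (Δt=0.2):
t=0.200: state=(0.927, 0.067, 0.006)
t=0.400: state=(0.897, 0.089, 0.014)
t=0.600: state=(0.859, 0.117, 0.024)
t=0.800: state=(0.812, 0.150, 0.038)
t=1.000: state=(0.756, 0.189, 0.055)
t=1.200: state=(0.691, 0.232, 0.077)
t=1.400: state=(0.621, 0.277, 0.103)
t=1.600: state=(0.547, 0.320, 0.133)
t=1.800: state=(0.474, 0.358, 0.168)
t=2.000: state=(0.405, 0.390, 0.206)
t=2.200: state=(0.341, 0.412, 0.247)
t=2.400: state=(0.286, 0.425, 0.290)
t=2.600: state=(0.239, 0.428, 0.333)
t=2.800: state=(0.199, 0.424, 0.377)
t=3.000: state=(0.167, 0.414, 0.419)
t=3.200: state=(0.141, 0.399, 0.461)
t=3.400: state=(0.119, 0.380, 0.501)
t=3.600: state=(0.102, 0.360, 0.538)
t=3.800: state=(0.088, 0.338, 0.574)
t=4.000: state=(0.077, 0.316, 0.607)
t=4.200: state=(0.067, 0.294, 0.638)
t=4.400: state=(0.060, 0.273, 0.667)
t=4.600: state=(0.053, 0.252, 0.694)
t=4.800: state=(0.048, 0.233, 0.719)
t=5.000: state=(0.044, 0.214, 0.742)
t=5.200: state=(0.040, 0.197, 0.763)
t=5.400: state=(0.037, 0.181, 0.782)
t=5.600: state=(0.034, 0.166, 0.800)
t=5.740: state=(0.033, 0.156, 0.811)
largest grid value and its neighbours: I(2.560)=0.42816, I(2.580)=0.42824, I(2.600)=0.42823
parabola through these three points peaks at t≈2.589 with I≈0.42824

max I = 0.428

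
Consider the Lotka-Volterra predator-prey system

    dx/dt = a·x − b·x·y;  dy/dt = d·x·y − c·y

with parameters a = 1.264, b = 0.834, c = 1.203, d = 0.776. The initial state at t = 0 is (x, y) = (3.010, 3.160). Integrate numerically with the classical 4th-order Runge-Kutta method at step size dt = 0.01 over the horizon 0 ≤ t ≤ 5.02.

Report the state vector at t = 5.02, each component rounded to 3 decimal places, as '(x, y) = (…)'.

t=0.000: state=(3.010, 3.160)
step 1 (dt=0.01): k1=(-4.128, 3.580), k2=(-4.144, 3.549), k3=(-4.144, 3.549), k4=(-4.159, 3.517); state += dt/6·(k1+2k2+2k3+k4)
t=0.010: state=(2.969, 3.195)
t=0.020: state=(2.927, 3.230)
t=0.030: state=(2.885, 3.264)
continuing one RK4 step at a time; state shown every 20 steps (Δt=0.2):
t=0.200: state=(2.174, 3.713)
t=0.400: state=(1.480, 3.865)
t=0.600: state=(1.012, 3.676)
t=0.800: state=(0.727, 3.301)
t=1.000: state=(0.560, 2.864)
t=1.200: state=(0.463, 2.436)
t=1.400: state=(0.411, 2.049)
t=1.600: state=(0.387, 1.713)
t=1.800: state=(0.383, 1.429)
t=2.000: state=(0.397, 1.193)
t=2.200: state=(0.426, 1.000)
t=2.400: state=(0.471, 0.843)
t=2.600: state=(0.532, 0.716)
t=2.800: state=(0.614, 0.615)
t=3.000: state=(0.718, 0.536)
t=3.200: state=(0.850, 0.476)
t=3.400: state=(1.015, 0.432)
t=3.600: state=(1.219, 0.404)
t=3.800: state=(1.469, 0.391)
t=4.000: state=(1.772, 0.395)
t=4.200: state=(2.133, 0.420)
t=4.400: state=(2.550, 0.474)
t=4.600: state=(3.012, 0.574)
t=4.800: state=(3.478, 0.747)
t=5.000: state=(3.866, 1.040)
t=5.020: state=(3.896, 1.078)

(x, y) = (3.896, 1.078)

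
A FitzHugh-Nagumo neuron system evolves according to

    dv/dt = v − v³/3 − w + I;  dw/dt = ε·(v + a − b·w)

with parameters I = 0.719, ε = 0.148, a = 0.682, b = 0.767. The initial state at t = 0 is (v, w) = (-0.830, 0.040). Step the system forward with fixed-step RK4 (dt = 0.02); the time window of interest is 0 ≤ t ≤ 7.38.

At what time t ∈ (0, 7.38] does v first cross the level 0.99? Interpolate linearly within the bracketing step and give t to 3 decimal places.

t=0.000: state=(-0.830, 0.040)
step 1 (dt=0.02): k1=(0.040, -0.026), k2=(0.040, -0.026), k3=(0.040, -0.026), k4=(0.040, -0.026); state += dt/6·(k1+2k2+2k3+k4)
t=0.020: state=(-0.829, 0.039)
t=0.040: state=(-0.828, 0.039)
t=0.060: state=(-0.828, 0.038)
continuing one RK4 step at a time; state shown every 25 steps (Δt=0.5):
t=0.500: state=(-0.805, 0.028)
t=1.000: state=(-0.770, 0.019)
t=1.500: state=(-0.722, 0.013)
t=2.000: state=(-0.659, 0.012)
t=2.500: state=(-0.576, 0.016)
t=3.000: state=(-0.464, 0.026)
t=3.500: state=(-0.307, 0.046)
t=4.000: state=(-0.076, 0.078)
t=4.500: state=(0.276, 0.129)
t=5.000: state=(0.782, 0.208)
t=5.180: state=(0.988, 0.246)
next step: t=5.200: state=(1.010, 0.250) — v has crossed 0.99
linear interpolation between t=5.180 (0.98764) and t=5.200 (1.01040) → t≈5.182

t = 5.182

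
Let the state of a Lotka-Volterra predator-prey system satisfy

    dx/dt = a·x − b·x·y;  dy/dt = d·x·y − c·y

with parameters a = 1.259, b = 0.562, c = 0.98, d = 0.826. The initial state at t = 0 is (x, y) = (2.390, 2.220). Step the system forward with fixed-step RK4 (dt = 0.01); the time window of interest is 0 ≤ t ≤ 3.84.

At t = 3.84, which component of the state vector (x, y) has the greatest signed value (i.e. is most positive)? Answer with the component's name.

largest component: y

t=0.000: state=(2.390, 2.220)
step 1 (dt=0.01): k1=(0.027, 2.207), k2=(0.012, 2.218), k3=(0.012, 2.218), k4=(-0.003, 2.229); state += dt/6·(k1+2k2+2k3+k4)
t=0.010: state=(2.390, 2.242)
t=0.020: state=(2.390, 2.265)
t=0.030: state=(2.389, 2.287)
continuing one RK4 step at a time; state shown every 20 steps (Δt=0.2):
t=0.200: state=(2.333, 2.700)
t=0.400: state=(2.152, 3.220)
t=0.600: state=(1.875, 3.695)
t=0.800: state=(1.560, 4.034)
t=1.000: state=(1.262, 4.184)
t=1.200: state=(1.015, 4.148)
t=1.400: state=(0.826, 3.966)
t=1.600: state=(0.691, 3.693)
t=1.800: state=(0.597, 3.375)
t=2.000: state=(0.535, 3.045)
t=2.200: state=(0.498, 2.725)
t=2.400: state=(0.480, 2.428)
t=2.600: state=(0.477, 2.159)
t=2.800: state=(0.488, 1.922)
t=3.000: state=(0.512, 1.716)
t=3.200: state=(0.548, 1.539)
t=3.400: state=(0.598, 1.391)
t=3.600: state=(0.663, 1.268)
t=3.800: state=(0.744, 1.171)
t=3.840: state=(0.762, 1.154)
compare at T: x=0.762, y=1.154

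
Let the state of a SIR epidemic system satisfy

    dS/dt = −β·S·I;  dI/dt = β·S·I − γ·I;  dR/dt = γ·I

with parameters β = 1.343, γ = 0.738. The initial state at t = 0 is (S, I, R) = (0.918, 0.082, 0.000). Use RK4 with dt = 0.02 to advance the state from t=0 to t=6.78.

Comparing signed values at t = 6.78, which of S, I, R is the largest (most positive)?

t=0.000: state=(0.918, 0.082, 0.000)
step 1 (dt=0.02): k1=(-0.101, 0.041, 0.061), k2=(-0.101, 0.041, 0.061), k3=(-0.101, 0.041, 0.061), k4=(-0.102, 0.041, 0.061); state += dt/6·(k1+2k2+2k3+k4)
t=0.020: state=(0.916, 0.083, 0.001)
t=0.040: state=(0.914, 0.084, 0.002)
t=0.060: state=(0.912, 0.084, 0.004)
continuing one RK4 step at a time; state shown every 25 steps (Δt=0.5):
t=0.500: state=(0.863, 0.103, 0.034)
t=1.000: state=(0.799, 0.125, 0.076)
t=1.500: state=(0.730, 0.144, 0.126)
t=2.000: state=(0.659, 0.159, 0.182)
t=2.500: state=(0.591, 0.167, 0.242)
t=3.000: state=(0.528, 0.168, 0.304)
t=3.500: state=(0.472, 0.162, 0.365)
t=4.000: state=(0.425, 0.152, 0.424)
t=4.500: state=(0.385, 0.138, 0.477)
t=5.000: state=(0.353, 0.122, 0.525)
t=5.500: state=(0.327, 0.106, 0.567)
t=6.000: state=(0.306, 0.091, 0.603)
t=6.500: state=(0.290, 0.076, 0.634)
t=6.780: state=(0.282, 0.069, 0.649)
compare at T: S=0.282, I=0.069, R=0.649

largest component: R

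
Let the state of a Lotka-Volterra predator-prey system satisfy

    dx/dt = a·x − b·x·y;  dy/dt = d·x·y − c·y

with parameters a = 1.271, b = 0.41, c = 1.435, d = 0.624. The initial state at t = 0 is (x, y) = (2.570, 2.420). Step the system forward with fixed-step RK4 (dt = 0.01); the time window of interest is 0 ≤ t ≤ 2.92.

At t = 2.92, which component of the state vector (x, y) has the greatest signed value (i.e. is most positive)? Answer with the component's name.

largest component: y

t=0.000: state=(2.570, 2.420)
step 1 (dt=0.01): k1=(0.717, 0.408), k2=(0.715, 0.414), k3=(0.715, 0.414), k4=(0.714, 0.420); state += dt/6·(k1+2k2+2k3+k4)
t=0.010: state=(2.577, 2.424)
t=0.020: state=(2.584, 2.428)
t=0.030: state=(2.591, 2.433)
continuing one RK4 step at a time; state shown every 10 steps (Δt=0.1):
t=0.100: state=(2.640, 2.467)
t=0.200: state=(2.707, 2.525)
t=0.300: state=(2.767, 2.595)
t=0.400: state=(2.821, 2.676)
t=0.500: state=(2.865, 2.769)
t=0.600: state=(2.898, 2.871)
t=0.700: state=(2.919, 2.982)
t=0.800: state=(2.926, 3.101)
t=0.900: state=(2.918, 3.224)
t=1.000: state=(2.896, 3.349)
t=1.100: state=(2.859, 3.472)
t=1.200: state=(2.809, 3.590)
t=1.300: state=(2.747, 3.699)
t=1.400: state=(2.675, 3.795)
t=1.500: state=(2.596, 3.876)
t=1.600: state=(2.511, 3.938)
t=1.700: state=(2.424, 3.979)
t=1.800: state=(2.337, 3.999)
t=1.900: state=(2.252, 3.998)
t=2.000: state=(2.172, 3.976)
t=2.100: state=(2.097, 3.935)
t=2.200: state=(2.028, 3.877)
t=2.300: state=(1.968, 3.805)
t=2.400: state=(1.915, 3.720)
t=2.500: state=(1.870, 3.627)
t=2.600: state=(1.834, 3.527)
t=2.700: state=(1.806, 3.423)
t=2.800: state=(1.786, 3.317)
t=2.900: state=(1.774, 3.211)
t=2.920: state=(1.773, 3.190)
compare at T: x=1.773, y=3.190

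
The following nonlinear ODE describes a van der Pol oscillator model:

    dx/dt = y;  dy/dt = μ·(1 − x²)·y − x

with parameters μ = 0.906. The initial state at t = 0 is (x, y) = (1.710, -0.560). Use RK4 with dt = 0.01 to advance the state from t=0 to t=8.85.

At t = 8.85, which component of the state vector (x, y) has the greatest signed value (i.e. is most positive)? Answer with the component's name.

t=0.000: state=(1.710, -0.560)
step 1 (dt=0.01): k1=(-0.560, -0.734), k2=(-0.564, -0.729), k3=(-0.564, -0.730), k4=(-0.567, -0.725); state += dt/6·(k1+2k2+2k3+k4)
t=0.010: state=(1.704, -0.567)
t=0.020: state=(1.699, -0.575)
t=0.030: state=(1.693, -0.582)
continuing one RK4 step at a time; state shown every 50 steps (Δt=0.5):
t=0.500: state=(1.347, -0.888)
t=1.000: state=(0.800, -1.346)
t=1.500: state=(-0.065, -2.176)
t=2.000: state=(-1.285, -2.308)
t=2.500: state=(-1.967, -0.413)
t=3.000: state=(-1.914, 0.442)
t=3.500: state=(-1.611, 0.748)
t=4.000: state=(-1.163, 1.067)
t=4.500: state=(-0.499, 1.659)
t=5.000: state=(0.556, 2.530)
t=5.500: state=(1.701, 1.546)
t=6.000: state=(2.005, -0.086)
t=6.500: state=(1.812, -0.589)
t=7.000: state=(1.450, -0.861)
t=7.500: state=(0.930, -1.258)
t=8.000: state=(0.129, -2.022)
t=8.500: state=(-1.073, -2.513)
t=8.850: state=(-1.776, -1.321)
compare at T: x=-1.776, y=-1.321

largest component: y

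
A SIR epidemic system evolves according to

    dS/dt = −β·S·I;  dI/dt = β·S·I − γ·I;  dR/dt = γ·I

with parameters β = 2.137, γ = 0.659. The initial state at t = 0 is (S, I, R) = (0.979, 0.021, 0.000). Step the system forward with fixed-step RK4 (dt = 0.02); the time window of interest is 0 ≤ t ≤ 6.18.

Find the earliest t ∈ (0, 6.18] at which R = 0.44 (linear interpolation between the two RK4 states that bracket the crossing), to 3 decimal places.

t = 3.555

t=0.000: state=(0.979, 0.021, 0.000)
step 1 (dt=0.02): k1=(-0.044, 0.030, 0.014), k2=(-0.045, 0.031, 0.014), k3=(-0.045, 0.031, 0.014), k4=(-0.045, 0.031, 0.014); state += dt/6·(k1+2k2+2k3+k4)
t=0.020: state=(0.978, 0.022, 0.000)
t=0.040: state=(0.977, 0.022, 0.001)
t=0.060: state=(0.976, 0.023, 0.001)
continuing one RK4 step at a time; state shown every 10 steps (Δt=0.2):
t=0.200: state=(0.969, 0.028, 0.003)
t=0.400: state=(0.956, 0.037, 0.007)
t=0.600: state=(0.938, 0.049, 0.013)
t=0.800: state=(0.916, 0.063, 0.020)
t=1.000: state=(0.889, 0.082, 0.030)
t=1.200: state=(0.854, 0.104, 0.042)
t=1.400: state=(0.813, 0.130, 0.057)
t=1.600: state=(0.764, 0.159, 0.076)
t=1.800: state=(0.709, 0.192, 0.100)
t=2.000: state=(0.649, 0.224, 0.127)
t=2.200: state=(0.585, 0.256, 0.159)
t=2.400: state=(0.521, 0.284, 0.194)
t=2.600: state=(0.459, 0.307, 0.233)
t=2.800: state=(0.401, 0.324, 0.275)
t=3.000: state=(0.349, 0.333, 0.318)
t=3.200: state=(0.302, 0.335, 0.362)
t=3.400: state=(0.262, 0.332, 0.406)
t=3.540: state=(0.237, 0.326, 0.437)
next step: t=3.560: state=(0.234, 0.325, 0.441) — R has crossed 0.44
linear interpolation between t=3.540 (0.43680) and t=3.560 (0.44108) → t≈3.555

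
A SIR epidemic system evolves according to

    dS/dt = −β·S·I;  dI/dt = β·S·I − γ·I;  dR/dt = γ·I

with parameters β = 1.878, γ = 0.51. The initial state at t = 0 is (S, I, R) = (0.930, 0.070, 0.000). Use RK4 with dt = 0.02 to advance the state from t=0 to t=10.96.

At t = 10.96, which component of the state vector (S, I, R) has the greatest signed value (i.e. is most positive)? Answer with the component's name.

t=0.000: state=(0.930, 0.070, 0.000)
step 1 (dt=0.02): k1=(-0.122, 0.087, 0.036), k2=(-0.124, 0.087, 0.036), k3=(-0.124, 0.087, 0.036), k4=(-0.125, 0.088, 0.037); state += dt/6·(k1+2k2+2k3+k4)
t=0.020: state=(0.928, 0.072, 0.001)
t=0.040: state=(0.925, 0.074, 0.001)
t=0.060: state=(0.922, 0.075, 0.002)
continuing one RK4 step at a time; state shown every 25 steps (Δt=0.5):
t=0.500: state=(0.850, 0.126, 0.024)
t=1.000: state=(0.729, 0.205, 0.066)
t=1.500: state=(0.577, 0.293, 0.130)
t=2.000: state=(0.423, 0.363, 0.214)
t=2.500: state=(0.295, 0.393, 0.311)
t=3.000: state=(0.205, 0.384, 0.411)
t=3.500: state=(0.145, 0.350, 0.505)
t=4.000: state=(0.106, 0.305, 0.589)
t=4.500: state=(0.082, 0.258, 0.661)
t=5.000: state=(0.065, 0.214, 0.721)
t=5.500: state=(0.055, 0.175, 0.770)
t=6.000: state=(0.047, 0.142, 0.810)
t=6.500: state=(0.042, 0.115, 0.843)
t=7.000: state=(0.038, 0.093, 0.870)
t=7.500: state=(0.035, 0.074, 0.891)
t=8.000: state=(0.033, 0.059, 0.908)
t=8.500: state=(0.031, 0.047, 0.921)
t=9.000: state=(0.030, 0.038, 0.932)
t=9.500: state=(0.029, 0.030, 0.941)
t=10.000: state=(0.028, 0.024, 0.948)
t=10.500: state=(0.028, 0.019, 0.953)
t=10.960: state=(0.027, 0.015, 0.957)
compare at T: S=0.027, I=0.015, R=0.957

largest component: R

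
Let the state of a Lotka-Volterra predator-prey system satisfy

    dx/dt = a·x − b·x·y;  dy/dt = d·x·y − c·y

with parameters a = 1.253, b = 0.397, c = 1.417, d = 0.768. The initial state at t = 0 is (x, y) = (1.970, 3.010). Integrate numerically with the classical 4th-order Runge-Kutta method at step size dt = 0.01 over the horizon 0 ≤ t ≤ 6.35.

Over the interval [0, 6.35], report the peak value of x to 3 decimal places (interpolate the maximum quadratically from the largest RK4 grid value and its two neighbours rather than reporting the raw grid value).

max x = 1.996

t=0.000: state=(1.970, 3.010)
step 1 (dt=0.01): k1=(0.114, 0.289), k2=(0.113, 0.290), k3=(0.113, 0.290), k4=(0.112, 0.292); state += dt/6·(k1+2k2+2k3+k4)
t=0.010: state=(1.971, 3.013)
t=0.020: state=(1.972, 3.016)
t=0.030: state=(1.973, 3.019)
continuing one RK4 step at a time; state shown every 25 steps (Δt=0.25):
t=0.250: state=(1.991, 3.090)
t=0.500: state=(1.995, 3.180)
t=0.750: state=(1.982, 3.270)
t=1.000: state=(1.952, 3.348)
t=1.250: state=(1.909, 3.404)
t=1.500: state=(1.860, 3.430)
t=1.750: state=(1.810, 3.423)
t=2.000: state=(1.766, 3.385)
t=2.250: state=(1.731, 3.322)
t=2.500: state=(1.709, 3.243)
t=2.750: state=(1.702, 3.157)
t=3.000: state=(1.709, 3.072)
t=3.250: state=(1.730, 2.999)
t=3.500: state=(1.762, 2.942)
t=3.750: state=(1.804, 2.907)
t=4.000: state=(1.850, 2.896)
t=4.250: state=(1.898, 2.913)
t=4.500: state=(1.940, 2.955)
t=4.750: state=(1.974, 3.019)
t=5.000: state=(1.993, 3.101)
t=5.250: state=(1.995, 3.192)
t=5.500: state=(1.979, 3.281)
t=5.750: state=(1.947, 3.356)
t=6.000: state=(1.903, 3.409)
t=6.250: state=(1.853, 3.431)
t=6.350: state=(1.833, 3.430)
largest grid value and its neighbours: x(5.140)=1.99594, x(5.150)=1.99596, x(5.160)=1.99596
parabola through these three points peaks at t≈5.153 with x≈1.99596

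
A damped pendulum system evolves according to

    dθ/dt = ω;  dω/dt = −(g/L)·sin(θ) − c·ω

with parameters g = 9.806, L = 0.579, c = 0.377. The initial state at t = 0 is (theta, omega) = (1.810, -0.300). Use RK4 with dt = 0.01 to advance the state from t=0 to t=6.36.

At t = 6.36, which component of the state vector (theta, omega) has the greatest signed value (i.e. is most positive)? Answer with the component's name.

largest component: omega

t=0.000: state=(1.810, -0.300)
step 1 (dt=0.01): k1=(-0.300, -16.341), k2=(-0.382, -16.316), k3=(-0.382, -16.318), k4=(-0.463, -16.294); state += dt/6·(k1+2k2+2k3+k4)
t=0.010: state=(1.806, -0.463)
t=0.020: state=(1.801, -0.626)
t=0.030: state=(1.794, -0.788)
continuing one RK4 step at a time; state shown every 25 steps (Δt=0.25):
t=0.250: state=(1.233, -4.253)
t=0.500: state=(-0.137, -5.891)
t=0.750: state=(-1.271, -2.662)
t=1.000: state=(-1.402, 1.570)
t=1.250: state=(-0.559, 4.813)
t=1.500: state=(0.658, 4.094)
t=1.750: state=(1.229, 0.314)
t=2.000: state=(0.832, -3.296)
t=2.250: state=(-0.198, -4.249)
t=2.500: state=(-0.965, -1.493)
t=2.750: state=(-0.886, 2.037)
t=3.000: state=(-0.091, 3.807)
t=3.250: state=(0.711, 2.103)
t=3.500: state=(0.838, -1.100)
t=3.750: state=(0.253, -3.201)
t=4.000: state=(-0.502, -2.324)
t=4.250: state=(-0.750, 0.439)
t=4.500: state=(-0.333, 2.611)
t=4.750: state=(0.342, 2.311)
t=5.000: state=(0.651, 0.009)
t=5.250: state=(0.364, -2.095)
t=5.500: state=(-0.222, -2.176)
t=5.750: state=(-0.555, -0.300)
t=6.000: state=(-0.366, 1.663)
t=6.250: state=(0.135, 1.984)
t=6.360: state=(0.328, 1.475)
compare at T: theta=0.328, omega=1.475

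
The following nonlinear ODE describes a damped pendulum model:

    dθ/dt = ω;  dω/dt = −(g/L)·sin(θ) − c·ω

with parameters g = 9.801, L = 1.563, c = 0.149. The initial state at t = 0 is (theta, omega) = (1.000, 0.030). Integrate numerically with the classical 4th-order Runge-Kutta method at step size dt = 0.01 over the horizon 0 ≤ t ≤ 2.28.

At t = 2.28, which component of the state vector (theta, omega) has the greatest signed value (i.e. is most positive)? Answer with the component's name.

largest component: omega

t=0.000: state=(1.000, 0.030)
step 1 (dt=0.01): k1=(0.030, -5.281), k2=(0.004, -5.278), k3=(0.004, -5.277), k4=(-0.023, -5.273); state += dt/6·(k1+2k2+2k3+k4)
t=0.010: state=(1.000, -0.023)
t=0.020: state=(1.000, -0.075)
t=0.030: state=(0.999, -0.128)
continuing one RK4 step at a time; state shown every 10 steps (Δt=0.1):
t=0.100: state=(0.977, -0.492)
t=0.200: state=(0.902, -0.988)
t=0.300: state=(0.781, -1.439)
t=0.400: state=(0.617, -1.819)
t=0.500: state=(0.420, -2.101)
t=0.600: state=(0.201, -2.261)
t=0.700: state=(-0.027, -2.281)
t=0.800: state=(-0.251, -2.160)
t=0.900: state=(-0.455, -1.912)
t=1.000: state=(-0.630, -1.561)
t=1.100: state=(-0.765, -1.137)
t=1.200: state=(-0.856, -0.668)
t=1.300: state=(-0.898, -0.178)
t=1.400: state=(-0.891, 0.312)
t=1.500: state=(-0.836, 0.782)
t=1.600: state=(-0.736, 1.212)
t=1.700: state=(-0.596, 1.580)
t=1.800: state=(-0.423, 1.861)
t=1.900: state=(-0.227, 2.033)
t=2.000: state=(-0.021, 2.079)
t=2.100: state=(0.184, 1.997)
t=2.200: state=(0.375, 1.795)
t=2.280: state=(0.509, 1.560)
compare at T: theta=0.509, omega=1.560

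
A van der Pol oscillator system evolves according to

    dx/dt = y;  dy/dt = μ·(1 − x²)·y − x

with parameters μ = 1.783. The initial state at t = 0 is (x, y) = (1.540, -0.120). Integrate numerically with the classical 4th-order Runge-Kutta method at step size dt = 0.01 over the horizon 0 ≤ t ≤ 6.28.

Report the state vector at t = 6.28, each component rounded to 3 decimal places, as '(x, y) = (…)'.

(x, y) = (2.015, 0.127)

t=0.000: state=(1.540, -0.120)
step 1 (dt=0.01): k1=(-0.120, -1.247), k2=(-0.126, -1.231), k3=(-0.126, -1.231), k4=(-0.132, -1.216); state += dt/6·(k1+2k2+2k3+k4)
t=0.010: state=(1.539, -0.132)
t=0.020: state=(1.537, -0.144)
t=0.030: state=(1.536, -0.156)
continuing one RK4 step at a time; state shown every 25 steps (Δt=0.25):
t=0.250: state=(1.478, -0.357)
t=0.500: state=(1.368, -0.513)
t=0.750: state=(1.222, -0.660)
t=1.000: state=(1.034, -0.851)
t=1.250: state=(0.787, -1.153)
t=1.500: state=(0.438, -1.691)
t=1.750: state=(-0.093, -2.637)
t=2.000: state=(-0.883, -3.519)
t=2.250: state=(-1.659, -2.273)
t=2.500: state=(-1.979, -0.486)
t=2.750: state=(-2.004, 0.149)
t=3.000: state=(-1.942, 0.319)
t=3.250: state=(-1.853, 0.383)
t=3.500: state=(-1.752, 0.427)
t=3.750: state=(-1.639, 0.475)
t=4.000: state=(-1.513, 0.536)
t=4.250: state=(-1.369, 0.620)
t=4.500: state=(-1.200, 0.744)
t=4.750: state=(-0.991, 0.943)
t=5.000: state=(-0.717, 1.288)
t=5.250: state=(-0.323, 1.924)
t=5.500: state=(0.283, 2.982)
t=5.750: state=(1.129, 3.475)
t=6.000: state=(1.803, 1.671)
t=6.250: state=(2.010, 0.215)
t=6.280: state=(2.015, 0.127)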